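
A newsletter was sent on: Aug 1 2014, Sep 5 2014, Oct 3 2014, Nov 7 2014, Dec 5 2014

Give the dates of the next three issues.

All dates are Fridays, 35, 28, 35, 28 days apart.
Specifically, the 1st Friday of each month.
1st Friday of January 2015: Jan 2 2015.
1st Friday of February 2015: Feb 6 2015.
1st Friday of March 2015: Mar 6 2015.

Jan 2 2015, Feb 6 2015, Mar 6 2015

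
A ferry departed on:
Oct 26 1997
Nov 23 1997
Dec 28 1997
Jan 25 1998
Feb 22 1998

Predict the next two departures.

These are Sundays at 28- or 35-day spacing (28, 35, 28, 28).
The pattern: 4th Sunday of the month.
March 1998 — 4th Sunday is Mar 22 1998.
4th Sunday of April 1998: Apr 26 1998.

Mar 22 1998, Apr 26 1998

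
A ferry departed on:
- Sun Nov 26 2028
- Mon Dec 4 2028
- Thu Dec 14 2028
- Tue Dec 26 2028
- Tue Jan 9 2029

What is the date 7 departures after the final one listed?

Tue Jun 12 2029

Gaps: 8, 10, 12, 14 days — each gap is 2 larger than the previous one.
Next gap: 16 days. Tue Jan 9 2029 + 16 days = Thu Jan 25 2029.
Next gap: 18 days. Thu Jan 25 2029 + 18 days = Mon Feb 12 2029.
Next gap: 20 days. Mon Feb 12 2029 + 20 days = Sun Mar 4 2029.
Next gap: 22 days. Sun Mar 4 2029 + 22 days = Mon Mar 26 2029.
Next gap: 24 days. Mon Mar 26 2029 + 24 days = Thu Apr 19 2029.
Next gap: 26 days. Thu Apr 19 2029 + 26 days = Tue May 15 2029.
Next gap: 28 days. Tue May 15 2029 + 28 days = Tue Jun 12 2029.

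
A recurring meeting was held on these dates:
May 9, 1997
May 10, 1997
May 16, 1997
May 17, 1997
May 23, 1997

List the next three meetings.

May 24, 1997; May 30, 1997; May 31, 1997

Every event lands on a Friday or Saturday (gaps cycle 1, 6, 1, 6).
So the schedule is: every Friday and Saturday.
The following Saturday is May 24, 1997.
The following Friday is May 30, 1997.
The following Saturday is May 31, 1997.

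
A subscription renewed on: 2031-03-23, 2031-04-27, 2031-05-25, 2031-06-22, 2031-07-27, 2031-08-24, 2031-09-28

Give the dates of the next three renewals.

2031-10-26, 2031-11-23, 2031-12-28

Gaps: 35, 28, 28, 35, 28, 35 days — a mix of 28 and 35. Every date is a Sunday.
Each is the 4th Sunday of its month.
October 2031 — 4th Sunday is 2031-10-26.
November 2031 — 4th Sunday is 2031-11-23.
4th Sunday of December 2031: 2031-12-28.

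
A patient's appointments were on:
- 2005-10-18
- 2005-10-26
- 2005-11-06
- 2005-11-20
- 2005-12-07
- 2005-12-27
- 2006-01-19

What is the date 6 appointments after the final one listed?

2006-08-08

Intervals are 8, 11, 14, 17, 20, 23 days — an arithmetic progression with common difference 3.
Next gap: 26 days. 2006-01-19 + 26 days = 2006-02-14.
Next gap: 29 days. 2006-02-14 + 29 days = 2006-03-15.
Next gap: 32 days. 2006-03-15 + 32 days = 2006-04-16.
Next gap: 35 days. 2006-04-16 + 35 days = 2006-05-21.
Next gap: 38 days. 2006-05-21 + 38 days = 2006-06-28.
Next gap: 41 days. 2006-06-28 + 41 days = 2006-08-08.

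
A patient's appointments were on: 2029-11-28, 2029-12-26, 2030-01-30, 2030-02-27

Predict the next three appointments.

All Wednesdays; the gaps (28, 35, 28) vary with month length.
This is the last Wednesday of each month.
March 2030 ends with Wednesday 2030-03-27.
Last Wednesday of April 2030: 2030-04-24.
Last Wednesday of May 2030: 2030-05-29.

2030-03-27, 2030-04-24, 2030-05-29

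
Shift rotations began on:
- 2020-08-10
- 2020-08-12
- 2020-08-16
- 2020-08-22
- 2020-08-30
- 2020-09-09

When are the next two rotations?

The spacing grows by 2 each time: 2, 4, 6, 8, 10 days.
Next gap: 12 days. 2020-09-09 + 12 days = 2020-09-21.
Next gap: 14 days. 2020-09-21 + 14 days = 2020-10-05.

2020-09-21, 2020-10-05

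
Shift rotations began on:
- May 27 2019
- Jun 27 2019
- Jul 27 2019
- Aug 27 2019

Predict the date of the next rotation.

Gaps: 31, 30, 31 days — not constant. Every event is on the 27th of the month.
Pattern: the 27th of each month.
September 2019: Sep 27 2019.

Sep 27 2019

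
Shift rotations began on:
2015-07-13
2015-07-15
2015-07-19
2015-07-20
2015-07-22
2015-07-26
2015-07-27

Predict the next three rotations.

Every event lands on a Monday or Wednesday or Sunday (gaps cycle 2, 4, 1, 2, 4, 1).
So the schedule is: every Monday, Wednesday and Sunday.
The following Wednesday is 2015-07-29.
The following Sunday is 2015-08-02.
The following Monday is 2015-08-03.

2015-07-29, 2015-08-02, 2015-08-03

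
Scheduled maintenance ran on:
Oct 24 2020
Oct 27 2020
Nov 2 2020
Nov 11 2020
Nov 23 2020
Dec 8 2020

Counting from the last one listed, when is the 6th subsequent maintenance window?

Gaps: 3, 6, 9, 12, 15 days — each gap is 3 larger than the previous one.
Next gap: 18 days. Dec 8 2020 + 18 days = Dec 26 2020.
Next gap: 21 days. Dec 26 2020 + 21 days = Jan 16 2021.
Next gap: 24 days. Jan 16 2021 + 24 days = Feb 9 2021.
Next gap: 27 days. Feb 9 2021 + 27 days = Mar 8 2021.
Next gap: 30 days. Mar 8 2021 + 30 days = Apr 7 2021.
Next gap: 33 days. Apr 7 2021 + 33 days = May 10 2021.

May 10 2021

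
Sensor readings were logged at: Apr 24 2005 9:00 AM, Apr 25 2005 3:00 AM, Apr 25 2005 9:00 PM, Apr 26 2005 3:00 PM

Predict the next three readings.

Apr 27 2005 9:00 AM, Apr 28 2005 3:00 AM, Apr 28 2005 9:00 PM

Spacing: 18, 18, 18 h — constant 18 h.
Apr 26 2005 3:00 PM + 18 h = Apr 27 2005 9:00 AM.
Apr 27 2005 9:00 AM + 18 h = Apr 28 2005 3:00 AM.
Apr 28 2005 3:00 AM + 18 h = Apr 28 2005 9:00 PM.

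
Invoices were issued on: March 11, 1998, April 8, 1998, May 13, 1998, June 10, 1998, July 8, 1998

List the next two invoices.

August 12, 1998; September 9, 1998

Gaps: 28, 35, 28, 28 days — a mix of 28 and 35. Every date is a Wednesday.
Each is the 2nd Wednesday of its month.
2nd Wednesday of August 1998: August 12, 1998.
September 1998 — 2nd Wednesday is September 9, 1998.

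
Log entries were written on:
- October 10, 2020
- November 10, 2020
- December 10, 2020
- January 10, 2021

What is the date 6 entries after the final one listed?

July 10, 2021

Each date is the 10th; the gaps (31, 30, 31) track the month lengths.
The rule is the 10th of each month.
Next: February 2021 → February 10, 2021.
Next: March 2021 → March 10, 2021.
Next: April 2021 → April 10, 2021.
Next: May 2021 → May 10, 2021.
June 2021: June 10, 2021.
July 2021: July 10, 2021.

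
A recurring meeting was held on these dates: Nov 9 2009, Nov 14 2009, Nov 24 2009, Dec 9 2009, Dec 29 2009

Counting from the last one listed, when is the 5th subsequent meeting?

The spacing grows by 5 each time: 5, 10, 15, 20 days.
Next gap: 25 days. Dec 29 2009 + 25 days = Jan 23 2010.
Next gap: 30 days. Jan 23 2010 + 30 days = Feb 22 2010.
Next gap: 35 days. Feb 22 2010 + 35 days = Mar 29 2010.
Next gap: 40 days. Mar 29 2010 + 40 days = May 8 2010.
Next gap: 45 days. May 8 2010 + 45 days = Jun 22 2010.

Jun 22 2010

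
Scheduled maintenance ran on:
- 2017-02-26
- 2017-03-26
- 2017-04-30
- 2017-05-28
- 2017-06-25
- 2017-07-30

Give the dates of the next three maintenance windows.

Every date is a Sunday; gaps 28, 35, 28, 28, 35 days.
Each is the last Sunday of its month (at least one falls on the 29th or later, ruling out '4th Sunday').
August 2017 ends with Sunday 2017-08-27.
September 2017 ends with Sunday 2017-09-24.
October 2017 ends with Sunday 2017-10-29.

2017-08-27, 2017-09-24, 2017-10-29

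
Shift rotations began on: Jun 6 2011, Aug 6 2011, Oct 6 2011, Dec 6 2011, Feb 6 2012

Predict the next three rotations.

Each date is the 6th; the gaps (61, 61, 61, 62) track the month lengths.
The rule is the 6th of every 2 months.
April 2012: Apr 6 2012.
Next: June 2012 → Jun 6 2012.
Next: August 2012 → Aug 6 2012.

Apr 6 2012, Jun 6 2012, Aug 6 2012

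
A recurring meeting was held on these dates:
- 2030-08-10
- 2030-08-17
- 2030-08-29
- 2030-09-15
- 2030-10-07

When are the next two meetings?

Gaps: 7, 12, 17, 22 days — each gap is 5 larger than the previous one.
Next gap: 27 days. 2030-10-07 + 27 days = 2030-11-03.
Next gap: 32 days. 2030-11-03 + 32 days = 2030-12-05.

2030-11-03, 2030-12-05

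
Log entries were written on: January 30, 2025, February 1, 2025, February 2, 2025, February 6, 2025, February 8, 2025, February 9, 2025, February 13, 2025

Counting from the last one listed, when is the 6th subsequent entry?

February 27, 2025

Gaps: 2, 1, 4, 2, 1, 4 days — not constant, but cyclic with period 3.
The events fall on every Thursday, Saturday and Sunday.
The following Saturday is February 15, 2025.
The following Sunday is February 16, 2025.
Next Thursday: February 20, 2025.
Next Saturday: February 22, 2025.
Next Sunday: February 23, 2025.
The following Thursday is February 27, 2025.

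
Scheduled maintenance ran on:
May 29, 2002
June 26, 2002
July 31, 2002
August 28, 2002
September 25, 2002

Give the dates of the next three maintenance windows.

October 30, 2002; November 27, 2002; December 25, 2002

All Wednesdays; the gaps (28, 35, 28, 28) vary with month length.
This is the last Wednesday of each month.
October 2002 ends with Wednesday October 30, 2002.
Last Wednesday of November 2002: November 27, 2002.
Last Wednesday of December 2002: December 25, 2002.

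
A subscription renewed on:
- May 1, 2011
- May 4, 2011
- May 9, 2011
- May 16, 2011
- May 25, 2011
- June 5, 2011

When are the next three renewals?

The spacing grows by 2 each time: 3, 5, 7, 9, 11 days.
Next gap: 13 days. June 5, 2011 + 13 days = June 18, 2011.
Next gap: 15 days. June 18, 2011 + 15 days = July 3, 2011.
Next gap: 17 days. July 3, 2011 + 17 days = July 20, 2011.

June 18, 2011; July 3, 2011; July 20, 2011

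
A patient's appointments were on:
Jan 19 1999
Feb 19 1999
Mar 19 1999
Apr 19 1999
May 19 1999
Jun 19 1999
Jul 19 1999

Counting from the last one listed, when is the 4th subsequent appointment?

Nov 19 1999

The day-of-month is always 19 (31, 28, 31, 30, 31, 30 days between events).
So this recurs on the 19th of each month.
Next: August 1999 → Aug 19 1999.
September 1999: Sep 19 1999.
October 1999: Oct 19 1999.
November 1999: Nov 19 1999.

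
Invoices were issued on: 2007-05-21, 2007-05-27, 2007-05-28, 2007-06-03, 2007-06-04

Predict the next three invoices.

Every event lands on a Monday or Sunday (gaps cycle 6, 1, 6, 1).
So the schedule is: every Monday and Sunday.
The following Sunday is 2007-06-10.
Next Monday: 2007-06-11.
Next Sunday: 2007-06-17.

2007-06-10, 2007-06-11, 2007-06-17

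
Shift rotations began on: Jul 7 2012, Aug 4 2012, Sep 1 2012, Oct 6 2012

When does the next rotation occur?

Gaps: 28, 28, 35 days — a mix of 28 and 35. Every date is a Saturday.
Each is the 1st Saturday of its month.
November 2012 — 1st Saturday is Nov 3 2012.

Nov 3 2012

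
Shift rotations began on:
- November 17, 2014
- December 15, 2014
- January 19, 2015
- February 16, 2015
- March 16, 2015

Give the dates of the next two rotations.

April 20, 2015; May 18, 2015

All dates are Mondays, 28, 35, 28, 28 days apart.
Specifically, the 3rd Monday of each month.
April 2015 — 3rd Monday is April 20, 2015.
3rd Monday of May 2015: May 18, 2015.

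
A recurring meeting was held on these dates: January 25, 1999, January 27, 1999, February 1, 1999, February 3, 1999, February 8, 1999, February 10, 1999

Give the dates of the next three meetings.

The gap pattern 2, 5, 2, 5, 2 repeats every 2 events.
These are the Mondays and Wednesdays of each week.
Next Monday: February 15, 1999.
Next Wednesday: February 17, 1999.
The following Monday is February 22, 1999.

February 15, 1999; February 17, 1999; February 22, 1999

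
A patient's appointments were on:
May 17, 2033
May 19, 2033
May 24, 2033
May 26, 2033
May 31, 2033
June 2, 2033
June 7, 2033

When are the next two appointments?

June 9, 2033; June 14, 2033

The gap pattern 2, 5, 2, 5, 2, 5 repeats every 2 events.
These are the Tuesdays and Thursdays of each week.
The following Thursday is June 9, 2033.
The following Tuesday is June 14, 2033.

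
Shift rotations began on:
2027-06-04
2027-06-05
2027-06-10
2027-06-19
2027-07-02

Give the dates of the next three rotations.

The spacing grows by 4 each time: 1, 5, 9, 13 days.
Next gap: 17 days. 2027-07-02 + 17 days = 2027-07-19.
Next gap: 21 days. 2027-07-19 + 21 days = 2027-08-09.
Next gap: 25 days. 2027-08-09 + 25 days = 2027-09-03.

2027-07-19, 2027-08-09, 2027-09-03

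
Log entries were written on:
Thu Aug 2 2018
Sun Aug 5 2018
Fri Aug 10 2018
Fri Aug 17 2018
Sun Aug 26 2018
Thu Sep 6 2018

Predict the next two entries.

Wed Sep 19 2018, Thu Oct 4 2018

Intervals are 3, 5, 7, 9, 11 days — an arithmetic progression with common difference 2.
Next gap: 13 days. Thu Sep 6 2018 + 13 days = Wed Sep 19 2018.
Next gap: 15 days. Wed Sep 19 2018 + 15 days = Thu Oct 4 2018.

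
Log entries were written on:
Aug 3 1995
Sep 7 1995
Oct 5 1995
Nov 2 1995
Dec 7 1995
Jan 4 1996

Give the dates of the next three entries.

Feb 1 1996, Mar 7 1996, Apr 4 1996

Gaps: 35, 28, 28, 35, 28 days — a mix of 28 and 35. Every date is a Thursday.
Each is the 1st Thursday of its month.
February 1996 — 1st Thursday is Feb 1 1996.
1st Thursday of March 1996: Mar 7 1996.
April 1996 — 1st Thursday is Apr 4 1996.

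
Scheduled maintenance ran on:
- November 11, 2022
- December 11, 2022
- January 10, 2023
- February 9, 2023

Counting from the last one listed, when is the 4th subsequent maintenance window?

The spacing is 30, 30, 30 days — always 30 days.
February 9, 2023 + 30 days = March 11, 2023.
March 11, 2023 + 30 days = April 10, 2023.
April 10, 2023 + 30 days = May 10, 2023.
May 10, 2023 + 30 days = June 9, 2023.

June 9, 2023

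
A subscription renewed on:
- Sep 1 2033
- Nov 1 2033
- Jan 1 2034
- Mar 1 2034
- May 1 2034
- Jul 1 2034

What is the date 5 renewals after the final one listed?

May 1 2035

The day-of-month is always 1 (61, 61, 59, 61, 61 days between events).
So this recurs on the 1st of every 2 months.
Next: September 2034 → Sep 1 2034.
Next: November 2034 → Nov 1 2034.
Next: January 2035 → Jan 1 2035.
March 2035: Mar 1 2035.
Next: May 2035 → May 1 2035.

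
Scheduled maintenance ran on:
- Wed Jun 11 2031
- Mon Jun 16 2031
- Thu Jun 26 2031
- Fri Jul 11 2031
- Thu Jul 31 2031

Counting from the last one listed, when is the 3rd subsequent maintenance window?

Intervals are 5, 10, 15, 20 days — an arithmetic progression with common difference 5.
Next gap: 25 days. Thu Jul 31 2031 + 25 days = Mon Aug 25 2031.
Next gap: 30 days. Mon Aug 25 2031 + 30 days = Wed Sep 24 2031.
Next gap: 35 days. Wed Sep 24 2031 + 35 days = Wed Oct 29 2031.

Wed Oct 29 2031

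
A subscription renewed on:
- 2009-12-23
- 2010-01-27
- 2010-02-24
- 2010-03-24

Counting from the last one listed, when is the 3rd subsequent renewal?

Gaps: 35, 28, 28 days — a mix of 28 and 35. Every date is a Wednesday.
Each is the 4th Wednesday of its month.
4th Wednesday of April 2010: 2010-04-28.
4th Wednesday of May 2010: 2010-05-26.
June 2010 — 4th Wednesday is 2010-06-23.

2010-06-23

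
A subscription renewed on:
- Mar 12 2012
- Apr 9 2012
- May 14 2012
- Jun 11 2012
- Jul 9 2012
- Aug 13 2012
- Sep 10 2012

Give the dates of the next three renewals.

Oct 8 2012, Nov 12 2012, Dec 10 2012

Gaps: 28, 35, 28, 28, 35, 28 days — a mix of 28 and 35. Every date is a Monday.
Each is the 2nd Monday of its month.
2nd Monday of October 2012: Oct 8 2012.
2nd Monday of November 2012: Nov 12 2012.
December 2012 — 2nd Monday is Dec 10 2012.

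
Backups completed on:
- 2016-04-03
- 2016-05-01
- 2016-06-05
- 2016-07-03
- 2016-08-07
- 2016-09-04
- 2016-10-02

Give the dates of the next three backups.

These are Sundays at 28- or 35-day spacing (28, 35, 28, 35, 28, 28).
The pattern: 1st Sunday of the month.
1st Sunday of November 2016: 2016-11-06.
December 2016 — 1st Sunday is 2016-12-04.
1st Sunday of January 2017: 2017-01-01.

2016-11-06, 2016-12-04, 2017-01-01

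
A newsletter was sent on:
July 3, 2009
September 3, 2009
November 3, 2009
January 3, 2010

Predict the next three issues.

Gaps: 62, 61, 61 days — not constant. Every event is on the 3rd of the month.
Pattern: the 3rd of every 2 months.
Next: March 2010 → March 3, 2010.
May 2010: May 3, 2010.
July 2010: July 3, 2010.

March 3, 2010; May 3, 2010; July 3, 2010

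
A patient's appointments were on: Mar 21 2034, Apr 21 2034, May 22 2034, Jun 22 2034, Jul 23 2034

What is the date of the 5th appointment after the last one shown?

Gaps between consecutive events: 31, 31, 31, 31 days — a constant 31-day interval.
Jul 23 2034 + 31 days = Aug 23 2034.
Aug 23 2034 + 31 days = Sep 23 2034.
Sep 23 2034 + 31 days = Oct 24 2034.
Oct 24 2034 + 31 days = Nov 24 2034.
Nov 24 2034 + 31 days = Dec 25 2034.

Dec 25 2034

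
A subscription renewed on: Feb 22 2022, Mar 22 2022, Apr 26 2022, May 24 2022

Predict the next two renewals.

All dates are Tuesdays, 28, 35, 28 days apart.
Specifically, the 4th Tuesday of each month.
June 2022 — 4th Tuesday is Jun 28 2022.
4th Tuesday of July 2022: Jul 26 2022.

Jun 28 2022, Jul 26 2022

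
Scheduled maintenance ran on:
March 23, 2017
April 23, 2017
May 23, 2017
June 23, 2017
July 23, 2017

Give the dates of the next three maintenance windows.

August 23, 2017; September 23, 2017; October 23, 2017

Each date is the 23rd; the gaps (31, 30, 31, 30) track the month lengths.
The rule is the 23rd of each month.
Next: August 2017 → August 23, 2017.
September 2017: September 23, 2017.
Next: October 2017 → October 23, 2017.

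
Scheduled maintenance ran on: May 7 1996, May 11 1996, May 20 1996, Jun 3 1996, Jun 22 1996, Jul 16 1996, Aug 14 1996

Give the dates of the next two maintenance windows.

Sep 17 1996, Oct 26 1996

Intervals are 4, 9, 14, 19, 24, 29 days — an arithmetic progression with common difference 5.
Next gap: 34 days. Aug 14 1996 + 34 days = Sep 17 1996.
Next gap: 39 days. Sep 17 1996 + 39 days = Oct 26 1996.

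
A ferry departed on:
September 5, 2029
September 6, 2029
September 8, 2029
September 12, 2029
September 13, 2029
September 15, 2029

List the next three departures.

September 19, 2029; September 20, 2029; September 22, 2029

Gaps: 1, 2, 4, 1, 2 days — not constant, but cyclic with period 3.
The events fall on every Wednesday, Thursday and Saturday.
The following Wednesday is September 19, 2029.
The following Thursday is September 20, 2029.
Next Saturday: September 22, 2029.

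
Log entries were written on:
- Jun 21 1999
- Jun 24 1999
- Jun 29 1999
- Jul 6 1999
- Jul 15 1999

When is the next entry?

Jul 26 1999

The spacing grows by 2 each time: 3, 5, 7, 9 days.
Next gap: 11 days. Jul 15 1999 + 11 days = Jul 26 1999.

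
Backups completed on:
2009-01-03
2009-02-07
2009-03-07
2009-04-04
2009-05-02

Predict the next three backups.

2009-06-06, 2009-07-04, 2009-08-01

All dates are Saturdays, 35, 28, 28, 28 days apart.
Specifically, the 1st Saturday of each month.
June 2009 — 1st Saturday is 2009-06-06.
July 2009 — 1st Saturday is 2009-07-04.
1st Saturday of August 2009: 2009-08-01.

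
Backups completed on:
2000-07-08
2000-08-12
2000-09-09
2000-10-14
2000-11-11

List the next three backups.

2000-12-09, 2001-01-13, 2001-02-10

All dates are Saturdays, 35, 28, 35, 28 days apart.
Specifically, the 2nd Saturday of each month.
2nd Saturday of December 2000: 2000-12-09.
2nd Saturday of January 2001: 2001-01-13.
February 2001 — 2nd Saturday is 2001-02-10.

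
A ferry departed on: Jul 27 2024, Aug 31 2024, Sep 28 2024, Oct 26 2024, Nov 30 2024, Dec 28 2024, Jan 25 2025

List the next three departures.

These are Saturdays with 35, 28, 28, 35, 28, 28-day gaps.
Each is the final Saturday of its month — Aug 31 2024 is past the 28th, so '4th Saturday' doesn't fit.
February 2025 ends with Saturday Feb 22 2025.
Last Saturday of March 2025: Mar 29 2025.
April 2025 ends with Saturday Apr 26 2025.

Feb 22 2025, Mar 29 2025, Apr 26 2025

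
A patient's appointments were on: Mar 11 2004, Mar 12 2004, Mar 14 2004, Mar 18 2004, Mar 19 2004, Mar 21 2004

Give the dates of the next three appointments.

Every event lands on a Thursday or Friday or Sunday (gaps cycle 1, 2, 4, 1, 2).
So the schedule is: every Thursday, Friday and Sunday.
The following Thursday is Mar 25 2004.
Next Friday: Mar 26 2004.
The following Sunday is Mar 28 2004.

Mar 25 2004, Mar 26 2004, Mar 28 2004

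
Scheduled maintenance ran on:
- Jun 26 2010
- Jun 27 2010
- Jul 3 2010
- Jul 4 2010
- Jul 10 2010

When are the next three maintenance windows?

The gap pattern 1, 6, 1, 6 repeats every 2 events.
These are the Saturdays and Sundays of each week.
Next Sunday: Jul 11 2010.
Next Saturday: Jul 17 2010.
Next Sunday: Jul 18 2010.

Jul 11 2010, Jul 17 2010, Jul 18 2010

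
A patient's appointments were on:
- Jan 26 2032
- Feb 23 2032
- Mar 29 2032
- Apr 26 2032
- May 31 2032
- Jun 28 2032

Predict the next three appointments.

Jul 26 2032, Aug 30 2032, Sep 27 2032

These are Mondays with 28, 35, 28, 35, 28-day gaps.
Each is the final Monday of its month — Mar 29 2032 is past the 28th, so '4th Monday' doesn't fit.
July 2032 ends with Monday Jul 26 2032.
Last Monday of August 2032: Aug 30 2032.
Last Monday of September 2032: Sep 27 2032.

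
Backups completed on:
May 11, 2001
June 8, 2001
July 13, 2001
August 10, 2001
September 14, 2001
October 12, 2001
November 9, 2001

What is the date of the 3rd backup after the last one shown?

February 8, 2002

Gaps: 28, 35, 28, 35, 28, 28 days — a mix of 28 and 35. Every date is a Friday.
Each is the 2nd Friday of its month.
December 2001 — 2nd Friday is December 14, 2001.
2nd Friday of January 2002: January 11, 2002.
February 2002 — 2nd Friday is February 8, 2002.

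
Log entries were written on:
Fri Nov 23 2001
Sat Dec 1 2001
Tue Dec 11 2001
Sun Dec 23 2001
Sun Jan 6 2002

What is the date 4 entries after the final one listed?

The spacing grows by 2 each time: 8, 10, 12, 14 days.
Next gap: 16 days. Sun Jan 6 2002 + 16 days = Tue Jan 22 2002.
Next gap: 18 days. Tue Jan 22 2002 + 18 days = Sat Feb 9 2002.
Next gap: 20 days. Sat Feb 9 2002 + 20 days = Fri Mar 1 2002.
Next gap: 22 days. Fri Mar 1 2002 + 22 days = Sat Mar 23 2002.

Sat Mar 23 2002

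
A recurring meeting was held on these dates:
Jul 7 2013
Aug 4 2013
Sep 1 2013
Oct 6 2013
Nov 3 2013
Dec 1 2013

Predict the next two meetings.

Jan 5 2014, Feb 2 2014

These are Sundays at 28- or 35-day spacing (28, 28, 35, 28, 28).
The pattern: 1st Sunday of the month.
1st Sunday of January 2014: Jan 5 2014.
February 2014 — 1st Sunday is Feb 2 2014.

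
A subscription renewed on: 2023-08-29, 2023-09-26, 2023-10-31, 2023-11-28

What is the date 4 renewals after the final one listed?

2024-03-26

Every date is a Tuesday; gaps 28, 35, 28 days.
Each is the last Tuesday of its month (at least one falls on the 29th or later, ruling out '4th Tuesday').
December 2023 ends with Tuesday 2023-12-26.
Last Tuesday of January 2024: 2024-01-30.
Last Tuesday of February 2024: 2024-02-27.
Last Tuesday of March 2024: 2024-03-26.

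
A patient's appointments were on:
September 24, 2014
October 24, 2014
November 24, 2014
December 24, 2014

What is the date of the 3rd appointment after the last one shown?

Each date is the 24th; the gaps (30, 31, 30) track the month lengths.
The rule is the 24th of each month.
January 2015: January 24, 2015.
Next: February 2015 → February 24, 2015.
Next: March 2015 → March 24, 2015.

March 24, 2015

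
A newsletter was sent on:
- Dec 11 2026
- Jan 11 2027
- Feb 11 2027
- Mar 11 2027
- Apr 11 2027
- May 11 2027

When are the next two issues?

Jun 11 2027, Jul 11 2027

The day-of-month is always 11 (31, 31, 28, 31, 30 days between events).
So this recurs on the 11th of each month.
Next: June 2027 → Jun 11 2027.
Next: July 2027 → Jul 11 2027.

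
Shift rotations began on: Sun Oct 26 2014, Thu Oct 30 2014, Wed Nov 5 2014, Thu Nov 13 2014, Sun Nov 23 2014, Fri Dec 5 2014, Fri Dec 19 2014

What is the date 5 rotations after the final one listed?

Gaps: 4, 6, 8, 10, 12, 14 days — each gap is 2 larger than the previous one.
Next gap: 16 days. Fri Dec 19 2014 + 16 days = Sun Jan 4 2015.
Next gap: 18 days. Sun Jan 4 2015 + 18 days = Thu Jan 22 2015.
Next gap: 20 days. Thu Jan 22 2015 + 20 days = Wed Feb 11 2015.
Next gap: 22 days. Wed Feb 11 2015 + 22 days = Thu Mar 5 2015.
Next gap: 24 days. Thu Mar 5 2015 + 24 days = Sun Mar 29 2015.

Sun Mar 29 2015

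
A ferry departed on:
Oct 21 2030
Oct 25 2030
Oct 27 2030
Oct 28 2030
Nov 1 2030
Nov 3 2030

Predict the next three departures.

Nov 4 2030, Nov 8 2030, Nov 10 2030

The gap pattern 4, 2, 1, 4, 2 repeats every 3 events.
These are the Mondays, Fridays and Sundays of each week.
The following Monday is Nov 4 2030.
The following Friday is Nov 8 2030.
The following Sunday is Nov 10 2030.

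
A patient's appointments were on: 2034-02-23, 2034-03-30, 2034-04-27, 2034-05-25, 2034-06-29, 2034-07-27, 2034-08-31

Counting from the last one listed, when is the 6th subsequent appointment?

Every date is a Thursday; gaps 35, 28, 28, 35, 28, 35 days.
Each is the last Thursday of its month (at least one falls on the 29th or later, ruling out '4th Thursday').
Last Thursday of September 2034: 2034-09-28.
Last Thursday of October 2034: 2034-10-26.
Last Thursday of November 2034: 2034-11-30.
December 2034 ends with Thursday 2034-12-28.
January 2035 ends with Thursday 2035-01-25.
Last Thursday of February 2035: 2035-02-22.

2035-02-22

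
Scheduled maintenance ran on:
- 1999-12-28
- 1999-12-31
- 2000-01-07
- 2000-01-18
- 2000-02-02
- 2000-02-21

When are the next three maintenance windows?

The spacing grows by 4 each time: 3, 7, 11, 15, 19 days.
Next gap: 23 days. 2000-02-21 + 23 days = 2000-03-15.
Next gap: 27 days. 2000-03-15 + 27 days = 2000-04-11.
Next gap: 31 days. 2000-04-11 + 31 days = 2000-05-12.

2000-03-15, 2000-04-11, 2000-05-12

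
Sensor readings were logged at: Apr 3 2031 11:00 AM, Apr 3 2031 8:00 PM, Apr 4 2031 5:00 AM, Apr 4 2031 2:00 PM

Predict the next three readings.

Apr 4 2031 11:00 PM, Apr 5 2031 8:00 AM, Apr 5 2031 5:00 PM

Spacing: 9, 9, 9 h — constant 9 h.
Apr 4 2031 2:00 PM + 9 h = Apr 4 2031 11:00 PM.
Apr 4 2031 11:00 PM + 9 h = Apr 5 2031 8:00 AM.
Apr 5 2031 8:00 AM + 9 h = Apr 5 2031 5:00 PM.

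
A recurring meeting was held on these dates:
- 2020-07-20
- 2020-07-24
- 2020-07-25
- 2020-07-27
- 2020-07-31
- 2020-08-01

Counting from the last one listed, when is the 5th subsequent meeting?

2020-08-14

Every event lands on a Monday or Friday or Saturday (gaps cycle 4, 1, 2, 4, 1).
So the schedule is: every Monday, Friday and Saturday.
Next Monday: 2020-08-03.
The following Friday is 2020-08-07.
Next Saturday: 2020-08-08.
The following Monday is 2020-08-10.
The following Friday is 2020-08-14.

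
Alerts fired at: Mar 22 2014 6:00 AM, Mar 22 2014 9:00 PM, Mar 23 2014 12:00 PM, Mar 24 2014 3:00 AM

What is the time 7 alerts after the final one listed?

Mar 28 2014 12:00 PM

Gaps: 15, 15, 15 hours — each event is 15 hours after the previous one.
Mar 24 2014 3:00 AM + 15 h = Mar 24 2014 6:00 PM.
Mar 24 2014 6:00 PM + 15 h = Mar 25 2014 9:00 AM.
Mar 25 2014 9:00 AM + 15 h = Mar 26 2014 12:00 AM.
Mar 26 2014 12:00 AM + 15 h = Mar 26 2014 3:00 PM.
Mar 26 2014 3:00 PM + 15 h = Mar 27 2014 6:00 AM.
Mar 27 2014 6:00 AM + 15 h = Mar 27 2014 9:00 PM.
Mar 27 2014 9:00 PM + 15 h = Mar 28 2014 12:00 PM.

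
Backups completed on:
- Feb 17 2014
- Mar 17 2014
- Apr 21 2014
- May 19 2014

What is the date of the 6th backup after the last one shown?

All dates are Mondays, 28, 35, 28 days apart.
Specifically, the 3rd Monday of each month.
June 2014 — 3rd Monday is Jun 16 2014.
July 2014 — 3rd Monday is Jul 21 2014.
3rd Monday of August 2014: Aug 18 2014.
September 2014 — 3rd Monday is Sep 15 2014.
October 2014 — 3rd Monday is Oct 20 2014.
November 2014 — 3rd Monday is Nov 17 2014.

Nov 17 2014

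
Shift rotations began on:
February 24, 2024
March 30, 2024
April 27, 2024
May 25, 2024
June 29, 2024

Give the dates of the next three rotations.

July 27, 2024; August 31, 2024; September 28, 2024

Every date is a Saturday; gaps 35, 28, 28, 35 days.
Each is the last Saturday of its month (at least one falls on the 29th or later, ruling out '4th Saturday').
July 2024 ends with Saturday July 27, 2024.
Last Saturday of August 2024: August 31, 2024.
September 2024 ends with Saturday September 28, 2024.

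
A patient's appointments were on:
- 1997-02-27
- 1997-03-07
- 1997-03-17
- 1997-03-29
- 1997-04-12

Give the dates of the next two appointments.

The spacing grows by 2 each time: 8, 10, 12, 14 days.
Next gap: 16 days. 1997-04-12 + 16 days = 1997-04-28.
Next gap: 18 days. 1997-04-28 + 18 days = 1997-05-16.

1997-04-28, 1997-05-16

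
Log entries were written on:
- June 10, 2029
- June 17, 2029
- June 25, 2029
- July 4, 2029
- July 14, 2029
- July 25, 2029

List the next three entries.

August 6, 2029; August 19, 2029; September 2, 2029

Gaps: 7, 8, 9, 10, 11 days — each gap is 1 larger than the previous one.
Next gap: 12 days. July 25, 2029 + 12 days = August 6, 2029.
Next gap: 13 days. August 6, 2029 + 13 days = August 19, 2029.
Next gap: 14 days. August 19, 2029 + 14 days = September 2, 2029.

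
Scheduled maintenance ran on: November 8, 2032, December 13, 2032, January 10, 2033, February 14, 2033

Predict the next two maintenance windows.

All dates are Mondays, 35, 28, 35 days apart.
Specifically, the 2nd Monday of each month.
2nd Monday of March 2033: March 14, 2033.
2nd Monday of April 2033: April 11, 2033.

March 14, 2033; April 11, 2033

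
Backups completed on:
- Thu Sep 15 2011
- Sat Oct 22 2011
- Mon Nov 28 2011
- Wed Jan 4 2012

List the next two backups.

Fri Feb 10 2012, Sun Mar 18 2012

The spacing is 37, 37, 37 days — always 37 days.
Wed Jan 4 2012 + 37 days = Fri Feb 10 2012.
Fri Feb 10 2012 + 37 days = Sun Mar 18 2012.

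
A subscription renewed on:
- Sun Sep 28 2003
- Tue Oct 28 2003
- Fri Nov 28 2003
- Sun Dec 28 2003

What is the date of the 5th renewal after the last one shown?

Fri May 28 2004

The day-of-month is always 28 (30, 31, 30 days between events).
So this recurs on the 28th of each month.
Next: January 2004 → Wed Jan 28 2004.
Next: February 2004 → Sat Feb 28 2004.
Next: March 2004 → Sun Mar 28 2004.
Next: April 2004 → Wed Apr 28 2004.
Next: May 2004 → Fri May 28 2004.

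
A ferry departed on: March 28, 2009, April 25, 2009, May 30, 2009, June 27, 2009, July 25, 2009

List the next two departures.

All Saturdays; the gaps (28, 35, 28, 28) vary with month length.
This is the last Saturday of each month.
August 2009 ends with Saturday August 29, 2009.
September 2009 ends with Saturday September 26, 2009.

August 29, 2009; September 26, 2009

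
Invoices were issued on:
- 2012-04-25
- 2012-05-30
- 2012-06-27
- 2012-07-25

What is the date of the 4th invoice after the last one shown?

2012-11-28

Every date is a Wednesday; gaps 35, 28, 28 days.
Each is the last Wednesday of its month (at least one falls on the 29th or later, ruling out '4th Wednesday').
Last Wednesday of August 2012: 2012-08-29.
September 2012 ends with Wednesday 2012-09-26.
October 2012 ends with Wednesday 2012-10-31.
Last Wednesday of November 2012: 2012-11-28.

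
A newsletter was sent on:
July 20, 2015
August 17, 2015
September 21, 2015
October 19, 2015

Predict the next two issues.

These are Mondays at 28- or 35-day spacing (28, 35, 28).
The pattern: 3rd Monday of the month.
3rd Monday of November 2015: November 16, 2015.
December 2015 — 3rd Monday is December 21, 2015.

November 16, 2015; December 21, 2015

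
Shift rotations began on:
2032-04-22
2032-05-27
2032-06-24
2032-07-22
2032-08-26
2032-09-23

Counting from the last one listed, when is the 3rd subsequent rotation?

2032-12-23

Gaps: 35, 28, 28, 35, 28 days — a mix of 28 and 35. Every date is a Thursday.
Each is the 4th Thursday of its month.
October 2032 — 4th Thursday is 2032-10-28.
November 2032 — 4th Thursday is 2032-11-25.
December 2032 — 4th Thursday is 2032-12-23.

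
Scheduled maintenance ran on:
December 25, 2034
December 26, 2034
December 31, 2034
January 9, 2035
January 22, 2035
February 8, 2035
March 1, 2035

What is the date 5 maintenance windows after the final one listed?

Intervals are 1, 5, 9, 13, 17, 21 days — an arithmetic progression with common difference 4.
Next gap: 25 days. March 1, 2035 + 25 days = March 26, 2035.
Next gap: 29 days. March 26, 2035 + 29 days = April 24, 2035.
Next gap: 33 days. April 24, 2035 + 33 days = May 27, 2035.
Next gap: 37 days. May 27, 2035 + 37 days = July 3, 2035.
Next gap: 41 days. July 3, 2035 + 41 days = August 13, 2035.

August 13, 2035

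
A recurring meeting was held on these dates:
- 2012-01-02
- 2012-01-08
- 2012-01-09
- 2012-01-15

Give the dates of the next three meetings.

Gaps: 6, 1, 6 days — not constant, but cyclic with period 2.
The events fall on every Monday and Sunday.
The following Monday is 2012-01-16.
The following Sunday is 2012-01-22.
The following Monday is 2012-01-23.

2012-01-16, 2012-01-22, 2012-01-23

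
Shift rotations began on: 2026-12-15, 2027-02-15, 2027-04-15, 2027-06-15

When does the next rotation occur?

The day-of-month is always 15 (62, 59, 61 days between events).
So this recurs on the 15th of every 2 months.
August 2027: 2027-08-15.

2027-08-15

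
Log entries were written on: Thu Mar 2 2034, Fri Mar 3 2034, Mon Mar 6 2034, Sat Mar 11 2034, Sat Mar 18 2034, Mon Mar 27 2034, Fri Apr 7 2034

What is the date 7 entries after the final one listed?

Fri Aug 18 2034

Gaps: 1, 3, 5, 7, 9, 11 days — each gap is 2 larger than the previous one.
Next gap: 13 days. Fri Apr 7 2034 + 13 days = Thu Apr 20 2034.
Next gap: 15 days. Thu Apr 20 2034 + 15 days = Fri May 5 2034.
Next gap: 17 days. Fri May 5 2034 + 17 days = Mon May 22 2034.
Next gap: 19 days. Mon May 22 2034 + 19 days = Sat Jun 10 2034.
Next gap: 21 days. Sat Jun 10 2034 + 21 days = Sat Jul 1 2034.
Next gap: 23 days. Sat Jul 1 2034 + 23 days = Mon Jul 24 2034.
Next gap: 25 days. Mon Jul 24 2034 + 25 days = Fri Aug 18 2034.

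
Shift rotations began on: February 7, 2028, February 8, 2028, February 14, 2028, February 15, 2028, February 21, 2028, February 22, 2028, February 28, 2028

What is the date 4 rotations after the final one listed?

March 13, 2028

Every event lands on a Monday or Tuesday (gaps cycle 1, 6, 1, 6, 1, 6).
So the schedule is: every Monday and Tuesday.
Next Tuesday: February 29, 2028.
The following Monday is March 6, 2028.
The following Tuesday is March 7, 2028.
Next Monday: March 13, 2028.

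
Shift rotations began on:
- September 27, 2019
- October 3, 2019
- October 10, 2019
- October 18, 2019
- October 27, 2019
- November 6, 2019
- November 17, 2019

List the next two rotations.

November 29, 2019; December 12, 2019

The spacing grows by 1 each time: 6, 7, 8, 9, 10, 11 days.
Next gap: 12 days. November 17, 2019 + 12 days = November 29, 2019.
Next gap: 13 days. November 29, 2019 + 13 days = December 12, 2019.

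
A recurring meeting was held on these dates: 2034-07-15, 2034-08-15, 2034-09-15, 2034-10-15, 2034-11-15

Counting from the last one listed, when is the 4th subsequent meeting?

2035-03-15

The day-of-month is always 15 (31, 31, 30, 31 days between events).
So this recurs on the 15th of each month.
Next: December 2034 → 2034-12-15.
January 2035: 2035-01-15.
February 2035: 2035-02-15.
Next: March 2035 → 2035-03-15.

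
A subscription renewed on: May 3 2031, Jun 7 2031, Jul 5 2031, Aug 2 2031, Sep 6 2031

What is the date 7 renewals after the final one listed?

Apr 3 2032

Gaps: 35, 28, 28, 35 days — a mix of 28 and 35. Every date is a Saturday.
Each is the 1st Saturday of its month.
1st Saturday of October 2031: Oct 4 2031.
1st Saturday of November 2031: Nov 1 2031.
1st Saturday of December 2031: Dec 6 2031.
1st Saturday of January 2032: Jan 3 2032.
1st Saturday of February 2032: Feb 7 2032.
March 2032 — 1st Saturday is Mar 6 2032.
April 2032 — 1st Saturday is Apr 3 2032.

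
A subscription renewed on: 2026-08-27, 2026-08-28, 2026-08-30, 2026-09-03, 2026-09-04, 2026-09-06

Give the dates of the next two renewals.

Every event lands on a Thursday or Friday or Sunday (gaps cycle 1, 2, 4, 1, 2).
So the schedule is: every Thursday, Friday and Sunday.
The following Thursday is 2026-09-10.
Next Friday: 2026-09-11.

2026-09-10, 2026-09-11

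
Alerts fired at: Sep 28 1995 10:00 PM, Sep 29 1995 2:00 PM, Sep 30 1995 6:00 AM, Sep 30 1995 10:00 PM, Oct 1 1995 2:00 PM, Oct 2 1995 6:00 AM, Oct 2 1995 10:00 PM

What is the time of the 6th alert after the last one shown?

Oct 6 1995 10:00 PM

Gaps: 16, 16, 16, 16, 16, 16 hours — each event is 16 hours after the previous one.
Oct 2 1995 10:00 PM + 16 h = Oct 3 1995 2:00 PM.
Oct 3 1995 2:00 PM + 16 h = Oct 4 1995 6:00 AM.
Oct 4 1995 6:00 AM + 16 h = Oct 4 1995 10:00 PM.
Oct 4 1995 10:00 PM + 16 h = Oct 5 1995 2:00 PM.
Oct 5 1995 2:00 PM + 16 h = Oct 6 1995 6:00 AM.
Oct 6 1995 6:00 AM + 16 h = Oct 6 1995 10:00 PM.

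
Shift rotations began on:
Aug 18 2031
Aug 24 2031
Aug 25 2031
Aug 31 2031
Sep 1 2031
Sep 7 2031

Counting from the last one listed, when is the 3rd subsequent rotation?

The gap pattern 6, 1, 6, 1, 6 repeats every 2 events.
These are the Mondays and Sundays of each week.
Next Monday: Sep 8 2031.
Next Sunday: Sep 14 2031.
The following Monday is Sep 15 2031.

Sep 15 2031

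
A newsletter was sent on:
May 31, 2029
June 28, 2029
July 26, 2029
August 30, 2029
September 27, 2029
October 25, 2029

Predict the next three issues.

November 29, 2029; December 27, 2029; January 31, 2030

Every date is a Thursday; gaps 28, 28, 35, 28, 28 days.
Each is the last Thursday of its month (at least one falls on the 29th or later, ruling out '4th Thursday').
November 2029 ends with Thursday November 29, 2029.
December 2029 ends with Thursday December 27, 2029.
Last Thursday of January 2030: January 31, 2030.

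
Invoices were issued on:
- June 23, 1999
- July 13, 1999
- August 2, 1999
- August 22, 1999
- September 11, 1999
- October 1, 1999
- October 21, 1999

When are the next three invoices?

November 10, 1999; November 30, 1999; December 20, 1999

Every event comes 20 days after the last (20, 20, 20, 20, 20, 20).
October 21, 1999 + 20 days = November 10, 1999.
November 10, 1999 + 20 days = November 30, 1999.
November 30, 1999 + 20 days = December 20, 1999.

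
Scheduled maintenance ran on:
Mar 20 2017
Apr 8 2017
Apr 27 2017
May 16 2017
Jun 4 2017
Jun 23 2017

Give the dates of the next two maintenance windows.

Gaps between consecutive events: 19, 19, 19, 19, 19 days — a constant 19-day interval.
Jun 23 2017 + 19 days = Jul 12 2017.
Jul 12 2017 + 19 days = Jul 31 2017.

Jul 12 2017, Jul 31 2017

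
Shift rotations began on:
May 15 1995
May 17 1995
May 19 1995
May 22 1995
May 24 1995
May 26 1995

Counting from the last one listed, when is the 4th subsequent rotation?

Jun 5 1995

Every event lands on a Monday or Wednesday or Friday (gaps cycle 2, 2, 3, 2, 2).
So the schedule is: every Monday, Wednesday and Friday.
The following Monday is May 29 1995.
Next Wednesday: May 31 1995.
The following Friday is Jun 2 1995.
Next Monday: Jun 5 1995.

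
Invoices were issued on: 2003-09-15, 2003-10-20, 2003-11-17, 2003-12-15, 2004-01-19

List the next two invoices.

2004-02-16, 2004-03-15

These are Mondays at 28- or 35-day spacing (35, 28, 28, 35).
The pattern: 3rd Monday of the month.
3rd Monday of February 2004: 2004-02-16.
3rd Monday of March 2004: 2004-03-15.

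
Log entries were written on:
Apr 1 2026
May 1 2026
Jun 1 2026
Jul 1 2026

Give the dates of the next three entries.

Aug 1 2026, Sep 1 2026, Oct 1 2026

The day-of-month is always 1 (30, 31, 30 days between events).
So this recurs on the 1st of each month.
Next: August 2026 → Aug 1 2026.
September 2026: Sep 1 2026.
October 2026: Oct 1 2026.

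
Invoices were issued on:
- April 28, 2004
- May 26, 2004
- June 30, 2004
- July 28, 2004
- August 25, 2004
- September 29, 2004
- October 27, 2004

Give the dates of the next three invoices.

November 24, 2004; December 29, 2004; January 26, 2005

These are Wednesdays with 28, 35, 28, 28, 35, 28-day gaps.
Each is the final Wednesday of its month — June 30, 2004 is past the 28th, so '4th Wednesday' doesn't fit.
Last Wednesday of November 2004: November 24, 2004.
Last Wednesday of December 2004: December 29, 2004.
Last Wednesday of January 2005: January 26, 2005.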